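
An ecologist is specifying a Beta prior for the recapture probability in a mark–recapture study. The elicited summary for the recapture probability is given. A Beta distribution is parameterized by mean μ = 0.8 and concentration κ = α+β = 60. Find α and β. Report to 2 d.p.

Split κ in proportion μ : (1−μ): α = 0.8·60 = 48.00, β = 60 − 48.00 = 12.00.

α = 48.00, β = 12.00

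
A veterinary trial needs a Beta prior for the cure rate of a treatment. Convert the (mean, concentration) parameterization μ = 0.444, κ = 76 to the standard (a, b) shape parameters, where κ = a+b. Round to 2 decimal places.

a = μκ = 0.444×76 = 33.74 and b = (1−μ)κ = 0.556×76 = 42.26.

a = 33.74, b = 42.26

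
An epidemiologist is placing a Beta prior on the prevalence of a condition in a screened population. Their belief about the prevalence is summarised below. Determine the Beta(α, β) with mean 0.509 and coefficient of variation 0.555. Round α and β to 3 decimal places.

Var = (CV·μ)² = (0.555×0.509)² = 0.079803.
α+β = μ(1−μ)/Var − 1 = 0.249919/0.079803 − 1 = 2.1317.
Thus α = 0.509·2.1317 = 1.085 and β = 0.491·2.1317 = 1.047.

α = 1.085, β = 1.047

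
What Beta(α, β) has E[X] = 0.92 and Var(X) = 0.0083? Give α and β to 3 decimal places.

By moment matching, α+β = μ(1−μ)/σ² − 1 = (0.92·0.08)/0.0083 − 1 = 8.8675 − 1 = 7.8675.
Since α/(α+β) = μ, α = 0.92·7.8675 = 7.238 and β = 0.08·7.8675 = 0.629.

α = 7.238, β = 0.629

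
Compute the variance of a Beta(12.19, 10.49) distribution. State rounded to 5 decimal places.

0.01050

α+β = 22.68 and αβ = 127.8731, so Var = αβ/[(α+β)²(α+β+1)] = 127.8731/12180.575232 = 0.01050.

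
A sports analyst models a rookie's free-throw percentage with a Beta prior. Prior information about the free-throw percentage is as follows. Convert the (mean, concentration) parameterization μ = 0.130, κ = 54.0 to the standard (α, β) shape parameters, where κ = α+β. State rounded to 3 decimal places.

α = 7.020, β = 46.980

α = μκ = 0.130×54.0 = 7.020 and β = (1−μ)κ = 0.870×54.0 = 46.980.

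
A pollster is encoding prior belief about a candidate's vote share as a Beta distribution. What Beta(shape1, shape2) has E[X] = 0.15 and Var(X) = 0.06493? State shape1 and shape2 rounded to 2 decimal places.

By moment matching, shape1+shape2 = μ(1−μ)/σ² − 1 = (0.15·0.85)/0.06493 − 1 = 1.9637 − 1 = 0.9637.
Since shape1/(shape1+shape2) = μ, shape1 = 0.15·0.9637 = 0.14 and shape2 = 0.85·0.9637 = 0.82.

shape1 = 0.14, shape2 = 0.82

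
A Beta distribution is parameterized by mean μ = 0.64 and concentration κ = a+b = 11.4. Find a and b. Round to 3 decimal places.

a = 7.296, b = 4.104

Split κ in proportion μ : (1−μ): a = 0.64·11.4 = 7.296, b = 11.4 − 7.296 = 4.104.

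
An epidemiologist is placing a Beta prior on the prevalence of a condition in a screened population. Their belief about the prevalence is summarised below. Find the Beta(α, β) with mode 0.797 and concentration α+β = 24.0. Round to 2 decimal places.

α = 18.53, β = 5.47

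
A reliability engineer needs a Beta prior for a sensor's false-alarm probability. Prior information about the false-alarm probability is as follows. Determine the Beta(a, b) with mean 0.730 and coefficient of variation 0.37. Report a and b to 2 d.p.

a = 1.24, b = 0.46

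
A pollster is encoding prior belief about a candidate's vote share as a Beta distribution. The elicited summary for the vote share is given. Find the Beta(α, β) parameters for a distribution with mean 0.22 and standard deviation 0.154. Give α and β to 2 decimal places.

α = 1.37, β = 4.86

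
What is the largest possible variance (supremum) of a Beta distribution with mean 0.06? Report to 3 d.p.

Var = μ(1−μ)/(α+β+1), which approaches μ(1−μ) as α+β → 0.
So the supremum is μ(1−μ) = 0.06×0.94 = 0.056.

0.056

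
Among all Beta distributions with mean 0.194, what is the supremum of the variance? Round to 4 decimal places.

0.1564

Var = μ(1−μ)/(α+β+1), which approaches μ(1−μ) as α+β → 0.
So the supremum is μ(1−μ) = 0.194×0.806 = 0.1564.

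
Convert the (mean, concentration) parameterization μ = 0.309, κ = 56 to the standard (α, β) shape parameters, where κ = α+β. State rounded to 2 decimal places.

α = 17.30, β = 38.70

Split κ in proportion μ : (1−μ): α = 0.309·56 = 17.30, β = 56 − 17.30 = 38.70.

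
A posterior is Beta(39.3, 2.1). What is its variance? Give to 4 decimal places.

0.0011

α+β = 41.4 and αβ = 82.53, so Var = αβ/[(α+β)²(α+β+1)] = 82.53/72671.904 = 0.0011.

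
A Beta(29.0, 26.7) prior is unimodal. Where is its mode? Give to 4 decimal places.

0.5214

With α,β > 1, mode = (α−1)/(α+β−2) = 28.0/53.7 = 0.5214.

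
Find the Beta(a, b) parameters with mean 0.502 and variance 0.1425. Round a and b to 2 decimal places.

a = 0.38, b = 0.38

Let s = a+b. The Beta variance is μ(1−μ)/(s+1).
So s+1 = μ(1−μ)/σ² = (0.502×0.498)/0.1425 = 0.249996/0.1425 = 1.7544, giving s = 0.7544.
Then a = μs = 0.502×0.7544 = 0.38 and b = (1−μ)s = 0.498×0.7544 = 0.38.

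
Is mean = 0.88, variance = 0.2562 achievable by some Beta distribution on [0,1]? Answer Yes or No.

No

For any Beta, Var(X) < E[X]·(1−E[X]).
Here μ(1−μ) = 0.88×0.12 = 0.1056, and 0.2562 ≥ 0.1056.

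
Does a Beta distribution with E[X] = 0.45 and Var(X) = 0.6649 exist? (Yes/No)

No

For any Beta, Var(X) < E[X]·(1−E[X]).
Here μ(1−μ) = 0.45×0.55 = 0.2475, and 0.6649 ≥ 0.2475.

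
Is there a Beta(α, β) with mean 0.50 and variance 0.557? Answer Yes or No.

No

A Beta with mean μ has variance μ(1−μ)/(α+β+1) < μ(1−μ).
Here μ(1−μ) = 0.50×0.50 = 0.2500, and 0.557 ≥ 0.2500.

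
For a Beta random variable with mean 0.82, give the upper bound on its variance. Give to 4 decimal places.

Var = μ(1−μ)/(α+β+1), which approaches μ(1−μ) as α+β → 0.
So the supremum is μ(1−μ) = 0.82×0.18 = 0.1476.

0.1476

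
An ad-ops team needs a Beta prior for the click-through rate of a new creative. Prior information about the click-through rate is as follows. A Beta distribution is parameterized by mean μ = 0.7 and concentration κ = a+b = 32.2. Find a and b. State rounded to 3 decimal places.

a = μκ = 0.7×32.2 = 22.540 and b = (1−μ)κ = 0.3×32.2 = 9.660.

a = 22.540, b = 9.660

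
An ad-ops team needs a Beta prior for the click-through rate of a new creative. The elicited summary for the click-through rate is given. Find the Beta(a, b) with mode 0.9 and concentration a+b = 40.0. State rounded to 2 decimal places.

a = 35.20, b = 4.80

For a,b>1 the mode is (a−1)/(a+b−2), so a = mode·(κ−2)+1 = 0.9×38.0+1 = 35.20.
And b = (1−mode)·(κ−2)+1 = 0.1×38.0+1 = 4.80.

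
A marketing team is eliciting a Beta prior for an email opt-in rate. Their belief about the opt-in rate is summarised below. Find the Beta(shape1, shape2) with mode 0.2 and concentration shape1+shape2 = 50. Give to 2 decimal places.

Since the density peak of Beta(shape1,shape2) is at (shape1−1)/(shape1+shape2−2),
shape1 = 1 + 0.2(50−2) = 10.60 and shape2 = 50 − 10.60 = 39.40.

shape1 = 10.60, shape2 = 39.40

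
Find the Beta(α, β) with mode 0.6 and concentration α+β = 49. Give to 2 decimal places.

α = 29.20, β = 19.80

For α,β>1 the mode is (α−1)/(α+β−2), so α = mode·(κ−2)+1 = 0.6×47+1 = 29.20.
And β = (1−mode)·(κ−2)+1 = 0.4×47+1 = 19.80.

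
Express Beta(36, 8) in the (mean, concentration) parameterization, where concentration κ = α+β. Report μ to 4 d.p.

μ = 0.8182, κ = 44

κ = α+β = 36+8 = 44; μ = α/κ = 36/44 = 0.8182.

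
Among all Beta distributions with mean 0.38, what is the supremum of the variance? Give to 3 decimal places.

0.236

For fixed mean μ the Beta variance is μ(1−μ)/(α+β+1), increasing as α+β decreases.
Its least upper bound (not attained) is μ(1−μ) = 0.38·0.62 = 0.236.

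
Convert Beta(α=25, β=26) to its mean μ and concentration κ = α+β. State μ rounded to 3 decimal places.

κ = α+β = 25+26 = 51; μ = α/κ = 25/51 = 0.490.

μ = 0.490, κ = 51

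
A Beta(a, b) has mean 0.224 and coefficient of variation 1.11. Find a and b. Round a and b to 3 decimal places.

a = 0.406, b = 1.406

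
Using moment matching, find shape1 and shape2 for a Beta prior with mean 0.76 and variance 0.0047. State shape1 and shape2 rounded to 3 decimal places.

shape1 = 28.734, shape2 = 9.074

Write ν = shape1+shape2; then shape1 = μν and Var = μ(1−μ)/(ν+1).
ν = μ(1−μ)/Var − 1 = 0.1824/0.0047 − 1 = 37.8085.
shape1 = 0.76·37.8085 = 28.734, shape2 = 0.24·37.8085 = 9.074.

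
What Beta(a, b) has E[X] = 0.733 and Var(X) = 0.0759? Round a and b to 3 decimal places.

a = 1.157, b = 0.421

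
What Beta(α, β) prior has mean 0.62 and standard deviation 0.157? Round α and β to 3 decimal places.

α = 5.306, β = 3.252

σ² = 0.157² = 0.024649.
With s = α+β, Var = μ(1−μ)/(s+1), so s+1 = (0.62×0.38)/0.024649 = 9.5582 and s = 8.5582.
α = μs = 5.306, β = (1−μ)s = 3.252.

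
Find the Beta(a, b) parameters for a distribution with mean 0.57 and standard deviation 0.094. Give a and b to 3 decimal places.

a = 15.241, b = 11.498

Variance = 0.094² = 0.008836. The moment-matching identity a+b = μ(1−μ)/Var − 1 gives
a+b = 0.2451/0.008836 − 1 = 26.7388, so a = μ·26.7388 = 15.241 and b = (1−μ)·26.7388 = 11.498.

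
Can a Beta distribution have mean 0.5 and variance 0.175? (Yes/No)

For any Beta, Var(X) < E[X]·(1−E[X]).
Here μ(1−μ) = 0.5×0.5 = 0.25, and 0.175 < 0.25.

Yes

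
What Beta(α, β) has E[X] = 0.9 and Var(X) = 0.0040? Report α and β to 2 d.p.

α = 19.35, β = 2.15

Write ν = α+β; then α = μν and Var = μ(1−μ)/(ν+1).
ν = μ(1−μ)/Var − 1 = 0.09/0.0040 − 1 = 21.5000.
α = 0.9·21.5000 = 19.35, β = 0.1·21.5000 = 2.15.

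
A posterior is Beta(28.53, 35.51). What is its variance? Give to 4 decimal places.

0.0038

μ = 28.53/64.04 = 0.445503; Var = μ(1−μ)/(α+β+1) = 0.2470301/65.04 = 0.0038.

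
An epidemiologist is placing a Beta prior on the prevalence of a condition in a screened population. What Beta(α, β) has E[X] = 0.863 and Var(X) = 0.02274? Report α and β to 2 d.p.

By moment matching, α+β = μ(1−μ)/σ² − 1 = (0.863·0.137)/0.02274 − 1 = 5.1993 − 1 = 4.1993.
Since α/(α+β) = μ, α = 0.863·4.1993 = 3.62 and β = 0.137·4.1993 = 0.58.

α = 3.62, β = 0.58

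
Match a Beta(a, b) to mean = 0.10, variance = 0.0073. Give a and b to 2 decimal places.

Write ν = a+b; then a = μν and Var = μ(1−μ)/(ν+1).
ν = μ(1−μ)/Var − 1 = 0.0900/0.0073 − 1 = 11.3288.
a = 0.10·11.3288 = 1.13, b = 0.90·11.3288 = 10.20.

a = 1.13, b = 10.20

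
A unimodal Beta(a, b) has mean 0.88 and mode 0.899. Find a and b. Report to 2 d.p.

a = 36.96, b = 5.04

With s = a+b: μ = a/s and mode = (a−1)/(s−2). Eliminating a = μs,
μs − 1 = m(s−2) ⇒ s(μ−m) = 1−2m ⇒ s = -0.798/-0.019 = 42.0000.
So a = μs = 36.96, b = (1−μ)s = 5.04.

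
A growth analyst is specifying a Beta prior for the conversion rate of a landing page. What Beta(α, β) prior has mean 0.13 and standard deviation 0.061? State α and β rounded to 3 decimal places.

α = 3.821, β = 25.574

σ² = 0.061² = 0.003721.
With s = α+β, Var = μ(1−μ)/(s+1), so s+1 = (0.13×0.87)/0.003721 = 30.3951 and s = 29.3951.
α = μs = 3.821, β = (1−μ)s = 25.574.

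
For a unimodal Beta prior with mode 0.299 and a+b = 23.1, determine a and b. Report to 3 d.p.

a = 7.309, b = 15.791

Mode = (a−1)/(κ−2) with κ = a+b, so a−1 = 0.299·21.1 = 6.309.
a = 7.309; b = κ − a = 15.791.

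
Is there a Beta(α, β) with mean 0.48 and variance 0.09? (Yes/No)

The Beta variance bound is σ² < μ(1−μ).
Here μ(1−μ) = 0.48×0.52 = 0.2496, and 0.09 < 0.2496.

Yes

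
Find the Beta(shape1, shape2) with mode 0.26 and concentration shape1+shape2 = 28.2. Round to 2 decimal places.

shape1 = 7.81, shape2 = 20.39

For shape1,shape2>1 the mode is (shape1−1)/(shape1+shape2−2), so shape1 = mode·(κ−2)+1 = 0.26×26.2+1 = 7.81.
And shape2 = (1−mode)·(κ−2)+1 = 0.74×26.2+1 = 20.39.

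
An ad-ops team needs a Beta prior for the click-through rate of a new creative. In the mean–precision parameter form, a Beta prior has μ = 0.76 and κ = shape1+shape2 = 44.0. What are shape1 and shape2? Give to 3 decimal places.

shape1 = 33.440, shape2 = 10.560

Split κ in proportion μ : (1−μ): shape1 = 0.76·44.0 = 33.440, shape2 = 44.0 − 33.440 = 10.560.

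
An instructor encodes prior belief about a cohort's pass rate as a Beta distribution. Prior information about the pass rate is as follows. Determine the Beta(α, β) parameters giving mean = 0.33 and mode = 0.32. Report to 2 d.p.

α = 11.88, β = 24.12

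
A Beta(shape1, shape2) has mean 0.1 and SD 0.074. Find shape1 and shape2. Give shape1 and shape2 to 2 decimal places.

σ² = 0.074² = 0.005476.
With s = shape1+shape2, Var = μ(1−μ)/(s+1), so s+1 = (0.1×0.9)/0.005476 = 16.4354 and s = 15.4354.
shape1 = μs = 1.54, shape2 = (1−μ)s = 13.89.

shape1 = 1.54, shape2 = 13.89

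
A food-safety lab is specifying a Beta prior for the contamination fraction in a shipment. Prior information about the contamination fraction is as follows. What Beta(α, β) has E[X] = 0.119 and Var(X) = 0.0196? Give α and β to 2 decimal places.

α = 0.52, β = 3.83

By moment matching, α+β = μ(1−μ)/σ² − 1 = (0.119·0.881)/0.0196 − 1 = 5.3489 − 1 = 4.3489.
Since α/(α+β) = μ, α = 0.119·4.3489 = 0.52 and β = 0.881·4.3489 = 3.83.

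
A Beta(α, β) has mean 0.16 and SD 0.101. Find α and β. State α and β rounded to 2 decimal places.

α = 1.95, β = 10.23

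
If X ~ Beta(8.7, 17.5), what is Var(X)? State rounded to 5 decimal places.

0.00815

Var = αβ/[(α+β)²(α+β+1)] = (8.7×17.5)/(26.2²×27.2) = 152.25/18671.168 = 0.00815.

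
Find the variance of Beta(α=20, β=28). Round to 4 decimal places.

0.0050

Var = αβ/[(α+β)²(α+β+1)] = (20×28)/(48²×49) = 560/112896 = 0.0050.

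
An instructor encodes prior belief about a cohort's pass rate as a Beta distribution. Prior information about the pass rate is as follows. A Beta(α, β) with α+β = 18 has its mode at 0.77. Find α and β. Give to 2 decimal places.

Mode = (α−1)/(κ−2) with κ = α+β, so α−1 = 0.77·16 = 12.32.
α = 13.32; β = κ − α = 4.68.

α = 13.32, β = 4.68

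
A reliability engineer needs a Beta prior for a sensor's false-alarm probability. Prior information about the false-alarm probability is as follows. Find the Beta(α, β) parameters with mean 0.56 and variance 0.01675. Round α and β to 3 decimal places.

α = 7.678, β = 6.033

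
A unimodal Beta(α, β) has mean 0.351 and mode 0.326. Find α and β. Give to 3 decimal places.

α = 4.886, β = 9.034

Let s = α+β. Mean gives α = μs = 0.351s; mode gives (α−1)/(s−2) = 0.326.
Substituting: 0.351s − 1 = 0.326(s−2) = 0.326s − 0.652, so 0.025s = 0.348 and s = 13.9200.
Then α = 0.351×13.9200 = 4.886 and β = s−α = 9.034.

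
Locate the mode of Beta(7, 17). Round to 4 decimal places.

With α,β > 1, mode = (α−1)/(α+β−2) = 6/22 = 0.2727.

0.2727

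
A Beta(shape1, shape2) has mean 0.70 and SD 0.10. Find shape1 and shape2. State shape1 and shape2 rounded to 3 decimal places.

shape1 = 14.000, shape2 = 6.000

σ² = 0.10² = 0.0100.
With s = shape1+shape2, Var = μ(1−μ)/(s+1), so s+1 = (0.70×0.30)/0.0100 = 21.0000 and s = 20.0000.
shape1 = μs = 14.000, shape2 = (1−μ)s = 6.000.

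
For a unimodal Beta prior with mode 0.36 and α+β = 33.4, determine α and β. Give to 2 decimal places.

α = 12.30, β = 21.10

For α,β>1 the mode is (α−1)/(α+β−2), so α = mode·(κ−2)+1 = 0.36×31.4+1 = 12.30.
And β = (1−mode)·(κ−2)+1 = 0.64×31.4+1 = 21.10.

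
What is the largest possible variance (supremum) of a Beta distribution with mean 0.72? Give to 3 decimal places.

For fixed mean μ the Beta variance is μ(1−μ)/(α+β+1), increasing as α+β decreases.
Its least upper bound (not attained) is μ(1−μ) = 0.72·0.28 = 0.202.

0.202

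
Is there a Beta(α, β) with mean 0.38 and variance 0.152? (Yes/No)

The Beta variance bound is σ² < μ(1−μ).
Here μ(1−μ) = 0.38×0.62 = 0.2356, and 0.152 < 0.2356.

Yes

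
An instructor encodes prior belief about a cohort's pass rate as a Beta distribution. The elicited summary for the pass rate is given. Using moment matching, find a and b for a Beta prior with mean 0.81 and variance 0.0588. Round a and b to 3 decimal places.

a = 1.310, b = 0.307

Let s = a+b. The Beta variance is μ(1−μ)/(s+1).
So s+1 = μ(1−μ)/σ² = (0.81×0.19)/0.0588 = 0.1539/0.0588 = 2.6173, giving s = 1.6173.
Then a = μs = 0.81×1.6173 = 1.310 and b = (1−μ)s = 0.19×1.6173 = 0.307.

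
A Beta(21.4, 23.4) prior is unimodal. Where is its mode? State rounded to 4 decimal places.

0.4766

The density x^(α−1)(1−x)^(β−1) is maximised at (α−1)/(α+β−2) = 20.4/42.8 = 0.4766.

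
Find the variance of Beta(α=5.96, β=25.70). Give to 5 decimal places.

0.00468

Var = αβ/[(α+β)²(α+β+1)] = (5.96×25.70)/(31.66²×32.66) = 153.1720/32736.933896 = 0.00468.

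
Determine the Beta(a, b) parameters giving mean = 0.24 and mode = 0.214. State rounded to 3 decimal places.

With s = a+b: μ = a/s and mode = (a−1)/(s−2). Eliminating a = μs,
μs − 1 = m(s−2) ⇒ s(μ−m) = 1−2m ⇒ s = 0.572/0.026 = 22.0000.
So a = μs = 5.280, b = (1−μ)s = 16.720.

a = 5.280, b = 16.720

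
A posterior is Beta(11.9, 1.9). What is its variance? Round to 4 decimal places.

Var = αβ/[(α+β)²(α+β+1)] = (11.9×1.9)/(13.8²×14.8) = 22.61/2818.512 = 0.0080.

0.0080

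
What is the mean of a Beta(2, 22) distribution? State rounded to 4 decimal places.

0.0833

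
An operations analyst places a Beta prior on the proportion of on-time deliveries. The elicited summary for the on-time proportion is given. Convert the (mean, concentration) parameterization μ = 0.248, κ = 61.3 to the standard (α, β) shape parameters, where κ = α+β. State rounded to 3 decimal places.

α = 15.202, β = 46.098

α = μκ = 0.248×61.3 = 15.202 and β = (1−μ)κ = 0.752×61.3 = 46.098.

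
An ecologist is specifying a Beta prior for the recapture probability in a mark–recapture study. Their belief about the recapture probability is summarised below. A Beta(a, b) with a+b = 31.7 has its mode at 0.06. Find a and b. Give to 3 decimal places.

a = 2.782, b = 28.918

Mode = (a−1)/(κ−2) with κ = a+b, so a−1 = 0.06·29.7 = 1.782.
a = 2.782; b = κ − a = 28.918.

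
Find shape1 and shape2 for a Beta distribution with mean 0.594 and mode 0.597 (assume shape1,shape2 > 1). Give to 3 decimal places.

With s = shape1+shape2: μ = shape1/s and mode = (shape1−1)/(s−2). Eliminating shape1 = μs,
μs − 1 = m(s−2) ⇒ s(μ−m) = 1−2m ⇒ s = -0.194/-0.003 = 64.6667.
So shape1 = μs = 38.412, shape2 = (1−μ)s = 26.255.

shape1 = 38.412, shape2 = 26.255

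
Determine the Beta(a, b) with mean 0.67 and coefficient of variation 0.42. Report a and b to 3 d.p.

a = 1.201, b = 0.591

Var = (CV·μ)² = (0.42×0.67)² = 0.079186.
a+b = μ(1−μ)/Var − 1 = 0.2211/0.079186 − 1 = 1.7922.
Thus a = 0.67·1.7922 = 1.201 and b = 0.33·1.7922 = 0.591.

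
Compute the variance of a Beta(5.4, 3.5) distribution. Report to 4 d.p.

0.0241

μ = 5.4/8.9 = 0.606742; Var = μ(1−μ)/(α+β+1) = 0.2386062/9.9 = 0.0241.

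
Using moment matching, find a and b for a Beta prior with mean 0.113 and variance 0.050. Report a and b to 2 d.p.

By moment matching, a+b = μ(1−μ)/σ² − 1 = (0.113·0.887)/0.050 − 1 = 2.0046 − 1 = 1.0046.
Since a/(a+b) = μ, a = 0.113·1.0046 = 0.11 and b = 0.887·1.0046 = 0.89.

a = 0.11, b = 0.89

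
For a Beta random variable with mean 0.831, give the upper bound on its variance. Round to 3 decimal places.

For fixed mean μ the Beta variance is μ(1−μ)/(α+β+1), increasing as α+β decreases.
Its least upper bound (not attained) is μ(1−μ) = 0.831·0.169 = 0.140.

0.140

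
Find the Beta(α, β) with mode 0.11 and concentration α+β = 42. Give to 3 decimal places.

Mode = (α−1)/(κ−2) with κ = α+β, so α−1 = 0.11·40 = 4.400.
α = 5.400; β = κ − α = 36.600.

α = 5.400, β = 36.600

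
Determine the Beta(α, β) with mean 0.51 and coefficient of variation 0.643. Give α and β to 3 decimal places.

Var = (CV·μ)² = (0.643×0.51)² = 0.107538.
α+β = μ(1−μ)/Var − 1 = 0.2499/0.107538 − 1 = 1.3238.
Thus α = 0.51·1.3238 = 0.675 and β = 0.49·1.3238 = 0.649.

α = 0.675, β = 0.649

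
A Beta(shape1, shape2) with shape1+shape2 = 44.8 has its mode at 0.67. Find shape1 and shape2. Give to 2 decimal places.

shape1 = 29.68, shape2 = 15.12

Since the density peak of Beta(shape1,shape2) is at (shape1−1)/(shape1+shape2−2),
shape1 = 1 + 0.67(44.8−2) = 29.68 and shape2 = 44.8 − 29.68 = 15.12.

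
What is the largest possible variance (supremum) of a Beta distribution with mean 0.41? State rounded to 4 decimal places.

0.2419

For fixed mean μ the Beta variance is μ(1−μ)/(α+β+1), increasing as α+β decreases.
Its least upper bound (not attained) is μ(1−μ) = 0.41·0.59 = 0.2419.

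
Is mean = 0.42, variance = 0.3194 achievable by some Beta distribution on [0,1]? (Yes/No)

No

For any Beta, Var(X) < E[X]·(1−E[X]).
Here μ(1−μ) = 0.42×0.58 = 0.2436, and 0.3194 ≥ 0.2436.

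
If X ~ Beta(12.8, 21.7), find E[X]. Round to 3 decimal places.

E[X] = α/(α+β) = 12.8/34.5 = 0.371.

0.371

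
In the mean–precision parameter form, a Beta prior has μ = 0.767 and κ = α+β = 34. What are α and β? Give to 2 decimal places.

α = 26.08, β = 7.92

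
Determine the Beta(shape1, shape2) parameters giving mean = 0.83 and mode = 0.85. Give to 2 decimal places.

shape1 = 29.05, shape2 = 5.95

With s = shape1+shape2: μ = shape1/s and mode = (shape1−1)/(s−2). Eliminating shape1 = μs,
μs − 1 = m(s−2) ⇒ s(μ−m) = 1−2m ⇒ s = -0.70/-0.02 = 35.0000.
So shape1 = μs = 29.05, shape2 = (1−μ)s = 5.95.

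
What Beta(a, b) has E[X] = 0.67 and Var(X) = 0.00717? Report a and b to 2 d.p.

a = 19.99, b = 9.85

Write ν = a+b; then a = μν and Var = μ(1−μ)/(ν+1).
ν = μ(1−μ)/Var − 1 = 0.2211/0.00717 − 1 = 29.8368.
a = 0.67·29.8368 = 19.99, b = 0.33·29.8368 = 9.85.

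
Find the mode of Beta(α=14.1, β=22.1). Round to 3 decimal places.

0.383

With α,β > 1, mode = (α−1)/(α+β−2) = 13.1/34.2 = 0.383.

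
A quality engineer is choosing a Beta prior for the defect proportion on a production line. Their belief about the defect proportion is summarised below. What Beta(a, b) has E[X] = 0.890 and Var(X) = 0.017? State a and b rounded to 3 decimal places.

a = 4.235, b = 0.523

By moment matching, a+b = μ(1−μ)/σ² − 1 = (0.890·0.110)/0.017 − 1 = 5.7588 − 1 = 4.7588.
Since a/(a+b) = μ, a = 0.890·4.7588 = 4.235 and b = 0.110·4.7588 = 0.523.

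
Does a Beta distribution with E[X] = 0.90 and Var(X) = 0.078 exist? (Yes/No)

Yes

A Beta with mean μ has variance μ(1−μ)/(α+β+1) < μ(1−μ).
Here μ(1−μ) = 0.90×0.10 = 0.0900, and 0.078 < 0.0900.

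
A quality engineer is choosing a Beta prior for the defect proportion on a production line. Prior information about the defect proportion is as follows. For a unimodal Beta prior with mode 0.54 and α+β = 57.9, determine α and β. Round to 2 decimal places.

Since the density peak of Beta(α,β) is at (α−1)/(α+β−2),
α = 1 + 0.54(57.9−2) = 31.19 and β = 57.9 − 31.19 = 26.71.

α = 31.19, β = 26.71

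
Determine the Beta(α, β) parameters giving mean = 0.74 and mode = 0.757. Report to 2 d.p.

α = 22.37, β = 7.86

Let s = α+β. Mean gives α = μs = 0.74s; mode gives (α−1)/(s−2) = 0.757.
Substituting: 0.74s − 1 = 0.757(s−2) = 0.757s − 1.514, so -0.017s = -0.514 and s = 30.2353.
Then α = 0.74×30.2353 = 22.37 and β = s−α = 7.86.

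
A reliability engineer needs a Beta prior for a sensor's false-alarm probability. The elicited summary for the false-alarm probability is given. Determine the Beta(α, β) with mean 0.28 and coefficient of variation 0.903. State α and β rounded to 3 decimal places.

Var = (CV·μ)² = (0.903×0.28)² = 0.063928.
α+β = μ(1−μ)/Var − 1 = 0.2016/0.063928 − 1 = 2.1535.
Thus α = 0.28·2.1535 = 0.603 and β = 0.72·2.1535 = 1.551.

α = 0.603, β = 1.551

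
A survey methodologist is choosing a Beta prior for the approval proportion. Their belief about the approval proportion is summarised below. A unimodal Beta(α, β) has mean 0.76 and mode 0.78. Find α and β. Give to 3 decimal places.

Let s = α+β. Mean gives α = μs = 0.76s; mode gives (α−1)/(s−2) = 0.78.
Substituting: 0.76s − 1 = 0.78(s−2) = 0.78s − 1.56, so -0.02s = -0.56 and s = 28.0000.
Then α = 0.76×28.0000 = 21.280 and β = s−α = 6.720.

α = 21.280, β = 6.720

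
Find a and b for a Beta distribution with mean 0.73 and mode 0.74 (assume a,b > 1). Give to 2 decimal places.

a = 35.04, b = 12.96

With s = a+b: μ = a/s and mode = (a−1)/(s−2). Eliminating a = μs,
μs − 1 = m(s−2) ⇒ s(μ−m) = 1−2m ⇒ s = -0.48/-0.01 = 48.0000.
So a = μs = 35.04, b = (1−μ)s = 12.96.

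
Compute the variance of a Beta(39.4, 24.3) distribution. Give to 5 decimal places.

0.00365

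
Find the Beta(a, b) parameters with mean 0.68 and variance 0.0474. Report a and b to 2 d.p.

Write ν = a+b; then a = μν and Var = μ(1−μ)/(ν+1).
ν = μ(1−μ)/Var − 1 = 0.2176/0.0474 − 1 = 3.5907.
a = 0.68·3.5907 = 2.44, b = 0.32·3.5907 = 1.15.

a = 2.44, b = 1.15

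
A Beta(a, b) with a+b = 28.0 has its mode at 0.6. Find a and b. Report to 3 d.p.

a = 16.600, b = 11.400

Since the density peak of Beta(a,b) is at (a−1)/(a+b−2),
a = 1 + 0.6(28.0−2) = 16.600 and b = 28.0 − 16.600 = 11.400.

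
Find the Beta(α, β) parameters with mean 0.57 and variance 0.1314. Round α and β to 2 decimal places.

α = 0.49, β = 0.37

Write ν = α+β; then α = μν and Var = μ(1−μ)/(ν+1).
ν = μ(1−μ)/Var − 1 = 0.2451/0.1314 − 1 = 0.8653.
α = 0.57·0.8653 = 0.49, β = 0.43·0.8653 = 0.37.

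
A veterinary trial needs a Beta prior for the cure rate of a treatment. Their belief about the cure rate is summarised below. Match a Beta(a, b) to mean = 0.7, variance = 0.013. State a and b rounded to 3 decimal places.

a = 10.608, b = 4.546

Let s = a+b. The Beta variance is μ(1−μ)/(s+1).
So s+1 = μ(1−μ)/σ² = (0.7×0.3)/0.013 = 0.21/0.013 = 16.1538, giving s = 15.1538.
Then a = μs = 0.7×15.1538 = 10.608 and b = (1−μ)s = 0.3×15.1538 = 4.546.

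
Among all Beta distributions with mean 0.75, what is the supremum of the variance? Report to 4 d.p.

0.1875

For fixed mean μ the Beta variance is μ(1−μ)/(α+β+1), increasing as α+β decreases.
Its least upper bound (not attained) is μ(1−μ) = 0.75·0.25 = 0.1875.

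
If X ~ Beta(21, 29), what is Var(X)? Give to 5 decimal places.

0.00478

Var = αβ/[(α+β)²(α+β+1)] = (21×29)/(50²×51) = 609/127500 = 0.00478.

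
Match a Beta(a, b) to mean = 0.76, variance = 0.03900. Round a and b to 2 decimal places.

By moment matching, a+b = μ(1−μ)/σ² − 1 = (0.76·0.24)/0.03900 − 1 = 4.6769 − 1 = 3.6769.
Since a/(a+b) = μ, a = 0.76·3.6769 = 2.79 and b = 0.24·3.6769 = 0.88.

a = 2.79, b = 0.88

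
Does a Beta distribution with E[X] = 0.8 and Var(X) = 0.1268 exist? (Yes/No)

Yes

The Beta variance bound is σ² < μ(1−μ).
Here μ(1−μ) = 0.8×0.2 = 0.16, and 0.1268 < 0.16.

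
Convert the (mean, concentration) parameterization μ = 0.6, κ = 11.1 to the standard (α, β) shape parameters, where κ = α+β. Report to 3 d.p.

α = 6.660, β = 4.440

Split κ in proportion μ : (1−μ): α = 0.6·11.1 = 6.660, β = 11.1 − 6.660 = 4.440.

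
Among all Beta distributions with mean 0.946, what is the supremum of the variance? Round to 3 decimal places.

0.051

Var = μ(1−μ)/(α+β+1), which approaches μ(1−μ) as α+β → 0.
So the supremum is μ(1−μ) = 0.946×0.054 = 0.051.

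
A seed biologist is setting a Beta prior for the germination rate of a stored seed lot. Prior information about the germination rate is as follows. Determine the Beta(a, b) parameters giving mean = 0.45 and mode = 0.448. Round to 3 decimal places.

a = 23.400, b = 28.600

With s = a+b: μ = a/s and mode = (a−1)/(s−2). Eliminating a = μs,
μs − 1 = m(s−2) ⇒ s(μ−m) = 1−2m ⇒ s = 0.104/0.002 = 52.0000.
So a = μs = 23.400, b = (1−μ)s = 28.600.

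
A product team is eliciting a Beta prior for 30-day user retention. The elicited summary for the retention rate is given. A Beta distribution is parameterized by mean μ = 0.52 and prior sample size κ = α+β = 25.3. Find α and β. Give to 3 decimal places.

α = μκ = 0.52×25.3 = 13.156 and β = (1−μ)κ = 0.48×25.3 = 12.144.

α = 13.156, β = 12.144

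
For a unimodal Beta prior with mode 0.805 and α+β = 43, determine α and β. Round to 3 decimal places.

α = 34.005, β = 8.995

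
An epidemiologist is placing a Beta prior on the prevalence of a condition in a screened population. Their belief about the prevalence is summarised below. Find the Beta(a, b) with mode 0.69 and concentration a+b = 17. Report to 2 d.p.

a = 11.35, b = 5.65

Mode = (a−1)/(κ−2) with κ = a+b, so a−1 = 0.69·15 = 10.35.
a = 11.35; b = κ − a = 5.65.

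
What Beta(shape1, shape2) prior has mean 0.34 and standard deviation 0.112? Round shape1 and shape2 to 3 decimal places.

shape1 = 5.742, shape2 = 11.147

Variance = 0.112² = 0.012544. The moment-matching identity shape1+shape2 = μ(1−μ)/Var − 1 gives
shape1+shape2 = 0.2244/0.012544 − 1 = 16.8890, so shape1 = μ·16.8890 = 5.742 and shape2 = (1−μ)·16.8890 = 11.147.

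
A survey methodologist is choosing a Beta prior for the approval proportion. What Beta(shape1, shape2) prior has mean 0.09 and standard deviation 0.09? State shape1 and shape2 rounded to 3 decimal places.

shape1 = 0.820, shape2 = 8.291

First σ² = 0.0081. Setting shape1 = μn, shape2 = (1−μ)n with n = shape1+shape2,
μ(1−μ)/(n+1) = 0.0081 ⇒ n+1 = 0.0819/0.0081 = 10.1111 ⇒ n = 9.1111.
Hence shape1 = 0.09×9.1111 = 0.820, shape2 = 0.91×9.1111 = 8.291.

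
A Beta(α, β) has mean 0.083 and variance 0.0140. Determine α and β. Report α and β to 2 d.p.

α = 0.37, β = 4.07

Write ν = α+β; then α = μν and Var = μ(1−μ)/(ν+1).
ν = μ(1−μ)/Var − 1 = 0.076111/0.0140 − 1 = 4.4365.
α = 0.083·4.4365 = 0.37, β = 0.917·4.4365 = 4.07.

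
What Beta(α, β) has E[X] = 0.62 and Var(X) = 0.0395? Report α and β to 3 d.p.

α = 3.078, β = 1.887

By moment matching, α+β = μ(1−μ)/σ² − 1 = (0.62·0.38)/0.0395 − 1 = 5.9646 − 1 = 4.9646.
Since α/(α+β) = μ, α = 0.62·4.9646 = 3.078 and β = 0.38·4.9646 = 1.887.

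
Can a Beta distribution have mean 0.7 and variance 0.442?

For any Beta, Var(X) < E[X]·(1−E[X]).
Here μ(1−μ) = 0.7×0.3 = 0.21, and 0.442 ≥ 0.21.

No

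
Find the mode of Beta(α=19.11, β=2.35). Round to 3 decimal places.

The density x^(α−1)(1−x)^(β−1) is maximised at (α−1)/(α+β−2) = 18.11/19.46 = 0.931.

0.931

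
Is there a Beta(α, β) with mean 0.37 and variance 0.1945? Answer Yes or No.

The Beta variance bound is σ² < μ(1−μ).
Here μ(1−μ) = 0.37×0.63 = 0.2331, and 0.1945 < 0.2331.

Yes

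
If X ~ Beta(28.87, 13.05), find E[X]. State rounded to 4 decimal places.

The Beta mean is α/(α+β) = 28.87/(28.87+13.05) = 0.6887.

0.6887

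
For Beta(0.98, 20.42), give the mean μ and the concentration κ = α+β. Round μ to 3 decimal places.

κ = α+β = 0.98+20.42 = 21.40; μ = α/κ = 0.98/21.40 = 0.046.

μ = 0.046, κ = 21.40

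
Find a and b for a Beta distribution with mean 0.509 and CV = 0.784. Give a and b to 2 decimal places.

σ = CV·μ = 0.784×0.509 = 0.39906, so σ² = 0.159246.
s+1 = μ(1−μ)/σ² = 0.249919/0.159246 = 1.5694, so s = a+b = 0.5694.
a = μs = 0.29, b = (1−μ)s = 0.28.

a = 0.29, b = 0.28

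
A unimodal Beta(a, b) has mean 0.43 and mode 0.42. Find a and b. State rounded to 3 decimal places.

a = 6.880, b = 9.120

Let s = a+b. Mean gives a = μs = 0.43s; mode gives (a−1)/(s−2) = 0.42.
Substituting: 0.43s − 1 = 0.42(s−2) = 0.42s − 0.84, so 0.01s = 0.16 and s = 16.0000.
Then a = 0.43×16.0000 = 6.880 and b = s−a = 9.120.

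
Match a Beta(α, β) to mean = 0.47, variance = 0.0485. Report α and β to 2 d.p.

By moment matching, α+β = μ(1−μ)/σ² − 1 = (0.47·0.53)/0.0485 − 1 = 5.1361 − 1 = 4.1361.
Since α/(α+β) = μ, α = 0.47·4.1361 = 1.94 and β = 0.53·4.1361 = 2.19.

α = 1.94, β = 2.19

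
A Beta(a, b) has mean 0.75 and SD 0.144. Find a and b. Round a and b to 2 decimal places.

First σ² = 0.020736. Setting a = μn, b = (1−μ)n with n = a+b,
μ(1−μ)/(n+1) = 0.020736 ⇒ n+1 = 0.1875/0.020736 = 9.0422 ⇒ n = 8.0422.
Hence a = 0.75×8.0422 = 6.03, b = 0.25×8.0422 = 2.01.

a = 6.03, b = 2.01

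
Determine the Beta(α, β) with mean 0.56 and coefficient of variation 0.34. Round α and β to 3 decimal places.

Var = (CV·μ)² = (0.34×0.56)² = 0.036252.
α+β = μ(1−μ)/Var − 1 = 0.2464/0.036252 − 1 = 5.7968.
Thus α = 0.56·5.7968 = 3.246 and β = 0.44·5.7968 = 2.551.

α = 3.246, β = 2.551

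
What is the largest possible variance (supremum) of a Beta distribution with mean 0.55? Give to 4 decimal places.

For fixed mean μ the Beta variance is μ(1−μ)/(α+β+1), increasing as α+β decreases.
Its least upper bound (not attained) is μ(1−μ) = 0.55·0.45 = 0.2475.

0.2475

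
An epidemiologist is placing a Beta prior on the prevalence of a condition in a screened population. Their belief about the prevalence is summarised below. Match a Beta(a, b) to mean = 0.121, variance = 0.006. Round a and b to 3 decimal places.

By moment matching, a+b = μ(1−μ)/σ² − 1 = (0.121·0.879)/0.006 − 1 = 17.7265 − 1 = 16.7265.
Since a/(a+b) = μ, a = 0.121·16.7265 = 2.024 and b = 0.879·16.7265 = 14.703.

a = 2.024, b = 14.703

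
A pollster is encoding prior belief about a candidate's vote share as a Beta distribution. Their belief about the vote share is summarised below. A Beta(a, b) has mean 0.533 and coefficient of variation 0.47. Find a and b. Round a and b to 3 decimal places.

Var = (CV·μ)² = (0.47×0.533)² = 0.062755.
a+b = μ(1−μ)/Var − 1 = 0.248911/0.062755 − 1 = 2.9664.
Thus a = 0.533·2.9664 = 1.581 and b = 0.467·2.9664 = 1.385.

a = 1.581, b = 1.385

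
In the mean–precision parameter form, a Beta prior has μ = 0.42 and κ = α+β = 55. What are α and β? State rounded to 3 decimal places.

α = 23.100, β = 31.900

α = μκ = 0.42×55 = 23.100 and β = (1−μ)κ = 0.58×55 = 31.900.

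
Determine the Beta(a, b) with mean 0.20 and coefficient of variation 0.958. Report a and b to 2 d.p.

a = 0.67, b = 2.69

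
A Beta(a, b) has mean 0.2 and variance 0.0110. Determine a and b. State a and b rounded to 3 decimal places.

a = 2.709, b = 10.836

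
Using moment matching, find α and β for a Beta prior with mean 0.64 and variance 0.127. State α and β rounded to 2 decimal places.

α = 0.52, β = 0.29

Write ν = α+β; then α = μν and Var = μ(1−μ)/(ν+1).
ν = μ(1−μ)/Var − 1 = 0.2304/0.127 − 1 = 0.8142.
α = 0.64·0.8142 = 0.52, β = 0.36·0.8142 = 0.29.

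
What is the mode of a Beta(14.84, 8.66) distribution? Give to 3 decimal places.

The density x^(α−1)(1−x)^(β−1) is maximised at (α−1)/(α+β−2) = 13.84/21.50 = 0.644.

0.644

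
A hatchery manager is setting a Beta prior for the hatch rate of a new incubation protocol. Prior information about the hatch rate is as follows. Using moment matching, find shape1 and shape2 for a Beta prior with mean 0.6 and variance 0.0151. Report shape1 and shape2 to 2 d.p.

shape1 = 8.94, shape2 = 5.96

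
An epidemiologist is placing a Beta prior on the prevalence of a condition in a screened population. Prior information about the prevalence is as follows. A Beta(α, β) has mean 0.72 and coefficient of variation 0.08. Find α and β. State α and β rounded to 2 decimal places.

α = 43.03, β = 16.73

Var = (CV·μ)² = (0.08×0.72)² = 0.003318.
α+β = μ(1−μ)/Var − 1 = 0.2016/0.003318 − 1 = 59.7639.
Thus α = 0.72·59.7639 = 43.03 and β = 0.28·59.7639 = 16.73.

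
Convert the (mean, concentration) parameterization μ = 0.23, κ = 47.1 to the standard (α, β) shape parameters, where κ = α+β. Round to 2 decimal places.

α = 10.83, β = 36.27

α = μκ = 0.23×47.1 = 10.83 and β = (1−μ)κ = 0.77×47.1 = 36.27.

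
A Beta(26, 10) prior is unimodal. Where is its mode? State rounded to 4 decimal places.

0.7353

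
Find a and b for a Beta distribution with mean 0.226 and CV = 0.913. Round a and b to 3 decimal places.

a = 0.703, b = 2.406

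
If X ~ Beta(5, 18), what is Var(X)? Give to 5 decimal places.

Var = αβ/[(α+β)²(α+β+1)] = (5×18)/(23²×24) = 90/12696 = 0.00709.

0.00709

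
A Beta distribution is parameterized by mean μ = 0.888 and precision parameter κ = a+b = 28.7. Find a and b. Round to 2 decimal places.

a = 25.49, b = 3.21

a = μκ = 0.888×28.7 = 25.49 and b = (1−μ)κ = 0.112×28.7 = 3.21.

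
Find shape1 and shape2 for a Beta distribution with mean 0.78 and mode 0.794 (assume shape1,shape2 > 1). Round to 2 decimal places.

shape1 = 32.76, shape2 = 9.24

With s = shape1+shape2: μ = shape1/s and mode = (shape1−1)/(s−2). Eliminating shape1 = μs,
μs − 1 = m(s−2) ⇒ s(μ−m) = 1−2m ⇒ s = -0.588/-0.014 = 42.0000.
So shape1 = μs = 32.76, shape2 = (1−μ)s = 9.24.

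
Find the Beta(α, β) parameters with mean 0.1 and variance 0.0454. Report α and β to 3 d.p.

α = 0.098, β = 0.884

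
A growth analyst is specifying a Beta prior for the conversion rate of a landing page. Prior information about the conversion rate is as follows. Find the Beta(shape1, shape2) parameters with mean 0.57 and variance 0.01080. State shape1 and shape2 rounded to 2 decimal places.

shape1 = 12.37, shape2 = 9.33

Let s = shape1+shape2. The Beta variance is μ(1−μ)/(s+1).
So s+1 = μ(1−μ)/σ² = (0.57×0.43)/0.01080 = 0.2451/0.01080 = 22.6944, giving s = 21.6944.
Then shape1 = μs = 0.57×21.6944 = 12.37 and shape2 = (1−μ)s = 0.43×21.6944 = 9.33.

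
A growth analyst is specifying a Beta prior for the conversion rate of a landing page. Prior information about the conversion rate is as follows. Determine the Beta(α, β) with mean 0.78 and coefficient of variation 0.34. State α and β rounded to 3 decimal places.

σ = CV·μ = 0.34×0.78 = 0.26520, so σ² = 0.070331.
s+1 = μ(1−μ)/σ² = 0.1716/0.070331 = 2.4399, so s = α+β = 1.4399.
α = μs = 1.123, β = (1−μ)s = 0.317.

α = 1.123, β = 0.317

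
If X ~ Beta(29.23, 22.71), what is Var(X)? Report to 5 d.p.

0.00465

α+β = 51.94 and αβ = 663.8133, so Var = αβ/[(α+β)²(α+β+1)] = 663.8133/142819.604984 = 0.00465.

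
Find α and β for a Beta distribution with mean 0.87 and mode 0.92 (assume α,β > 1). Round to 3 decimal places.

α = 14.616, β = 2.184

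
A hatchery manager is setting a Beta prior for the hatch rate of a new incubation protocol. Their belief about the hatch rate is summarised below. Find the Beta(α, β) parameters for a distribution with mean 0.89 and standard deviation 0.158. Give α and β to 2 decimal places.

α = 2.60, β = 0.32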